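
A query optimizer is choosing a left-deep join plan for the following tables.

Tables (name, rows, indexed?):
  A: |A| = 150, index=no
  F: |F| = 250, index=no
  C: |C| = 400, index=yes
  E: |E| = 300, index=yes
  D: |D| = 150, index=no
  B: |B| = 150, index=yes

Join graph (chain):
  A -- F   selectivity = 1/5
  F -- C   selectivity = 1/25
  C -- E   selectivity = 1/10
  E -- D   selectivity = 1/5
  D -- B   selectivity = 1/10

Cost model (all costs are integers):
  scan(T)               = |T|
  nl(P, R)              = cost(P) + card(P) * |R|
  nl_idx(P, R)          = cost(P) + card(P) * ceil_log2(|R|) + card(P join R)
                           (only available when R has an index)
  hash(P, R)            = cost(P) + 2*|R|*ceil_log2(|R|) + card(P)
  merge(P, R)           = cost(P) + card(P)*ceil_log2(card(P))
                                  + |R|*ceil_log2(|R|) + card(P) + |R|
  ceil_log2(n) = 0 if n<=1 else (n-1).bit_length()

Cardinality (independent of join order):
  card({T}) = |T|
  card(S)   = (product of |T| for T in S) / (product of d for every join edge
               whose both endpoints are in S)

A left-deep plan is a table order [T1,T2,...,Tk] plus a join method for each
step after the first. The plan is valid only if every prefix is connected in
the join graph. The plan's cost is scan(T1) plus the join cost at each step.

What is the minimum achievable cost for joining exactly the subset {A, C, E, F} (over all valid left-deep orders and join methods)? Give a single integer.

Selinger DP over subsets of {A,C,E,F}:
  {A}: scan cost=150, card=150
  {F}: scan cost=250, card=250
  {C}: scan cost=400, card=400
  {E}: scan cost=300, card=300
  {AF}: card=7500; try (A,hash)→2900, (F,merge)→3750, (A,merge)→3850, (F,hash)→4300, (F,nl)→37650, (A,nl)→37750; best=2900 via (A,hash)
  {CF}: card=4000; try (F,hash)→4800, (C,merge)→6500, (C,nl_idx)→6500, (F,merge)→6650, (C,hash)→7700, (C,nl)→100250 …(+1); best=4800 via (F,hash)
  {CE}: card=12000; try (E,hash)→6200, (C,merge)→7300, (E,merge)→7400, (C,hash)→7800, (C,nl_idx)→15000, (E,nl_idx)→16000 …(+2); best=6200 via (E,hash)
  {ACF}: card=120000; try (A,hash)→11200, (C,hash)→17600, (A,merge)→58150, (C,merge)→111900, (C,nl_idx)→190400, (A,nl)→604800 …(+1); best=11200 via (A,hash)
  {CEF}: card=120000; try (E,hash)→14200, (F,hash)→22200, (E,merge)→59800, (E,nl_idx)→160800, (F,merge)→188450, (E,nl)→1204800 …(+1); best=14200 via (E,hash)
  {ACEF}: card=3600000; try (E,hash)→136600, (A,hash)→136600, (E,merge)→2174200, (A,merge)→2175550, (E,nl_idx)→4691200, (A,nl)→18014200 …(+1); best=136600 via (E,hash)

136600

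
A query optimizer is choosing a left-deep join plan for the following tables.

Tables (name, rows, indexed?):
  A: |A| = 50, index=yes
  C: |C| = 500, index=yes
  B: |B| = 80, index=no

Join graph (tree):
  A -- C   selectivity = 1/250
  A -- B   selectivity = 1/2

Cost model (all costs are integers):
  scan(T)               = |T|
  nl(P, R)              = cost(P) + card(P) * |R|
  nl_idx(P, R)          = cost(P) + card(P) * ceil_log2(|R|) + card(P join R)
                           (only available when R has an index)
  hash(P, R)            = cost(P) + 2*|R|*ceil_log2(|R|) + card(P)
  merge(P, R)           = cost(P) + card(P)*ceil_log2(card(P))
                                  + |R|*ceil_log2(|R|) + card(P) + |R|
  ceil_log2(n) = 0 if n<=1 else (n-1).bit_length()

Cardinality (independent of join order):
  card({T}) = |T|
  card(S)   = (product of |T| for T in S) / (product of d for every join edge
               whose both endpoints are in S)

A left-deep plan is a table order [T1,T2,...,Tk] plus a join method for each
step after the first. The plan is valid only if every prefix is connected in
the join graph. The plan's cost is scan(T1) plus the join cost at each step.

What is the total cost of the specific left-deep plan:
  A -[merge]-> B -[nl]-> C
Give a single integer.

step 1: scan A: cost=50, card=50
step 2: join B via merge
    card(P join B) = 50*80/(2) = 2000
    cost = 50 + 50*6 + 80*7 + 50 + 80 = 1040
step 3: join C via nl
    card(P join C) = 2000*500/(250) = 4000
    cost = 1040 + 2000*500 = 1001040

1001040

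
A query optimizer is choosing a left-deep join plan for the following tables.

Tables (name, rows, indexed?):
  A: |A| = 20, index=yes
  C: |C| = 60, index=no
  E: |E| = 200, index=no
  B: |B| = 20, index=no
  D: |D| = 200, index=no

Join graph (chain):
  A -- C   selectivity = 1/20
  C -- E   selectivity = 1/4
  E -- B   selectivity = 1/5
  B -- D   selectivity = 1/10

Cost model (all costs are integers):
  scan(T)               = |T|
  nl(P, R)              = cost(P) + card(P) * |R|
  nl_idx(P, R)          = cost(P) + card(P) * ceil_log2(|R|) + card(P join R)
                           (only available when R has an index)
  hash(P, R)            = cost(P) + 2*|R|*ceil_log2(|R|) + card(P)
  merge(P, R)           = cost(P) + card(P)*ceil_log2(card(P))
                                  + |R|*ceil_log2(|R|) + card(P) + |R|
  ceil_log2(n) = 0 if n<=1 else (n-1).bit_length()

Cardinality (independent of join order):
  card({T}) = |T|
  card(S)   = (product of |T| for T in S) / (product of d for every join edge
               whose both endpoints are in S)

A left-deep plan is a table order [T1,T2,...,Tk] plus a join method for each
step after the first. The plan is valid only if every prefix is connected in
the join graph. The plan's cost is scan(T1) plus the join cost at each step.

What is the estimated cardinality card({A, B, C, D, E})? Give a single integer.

Tables in S: A(20), B(20), C(60), D(200), E(200)
Edges inside S: A-C(d=20), C-E(d=4), E-B(d=5), B-D(d=10)
numerator = 20 * 20 * 60 * 200 * 200 = 960000000
denominator = 20 * 4 * 5 * 10 = 4000
card(S) = 960000000 / 4000 = 240000

240000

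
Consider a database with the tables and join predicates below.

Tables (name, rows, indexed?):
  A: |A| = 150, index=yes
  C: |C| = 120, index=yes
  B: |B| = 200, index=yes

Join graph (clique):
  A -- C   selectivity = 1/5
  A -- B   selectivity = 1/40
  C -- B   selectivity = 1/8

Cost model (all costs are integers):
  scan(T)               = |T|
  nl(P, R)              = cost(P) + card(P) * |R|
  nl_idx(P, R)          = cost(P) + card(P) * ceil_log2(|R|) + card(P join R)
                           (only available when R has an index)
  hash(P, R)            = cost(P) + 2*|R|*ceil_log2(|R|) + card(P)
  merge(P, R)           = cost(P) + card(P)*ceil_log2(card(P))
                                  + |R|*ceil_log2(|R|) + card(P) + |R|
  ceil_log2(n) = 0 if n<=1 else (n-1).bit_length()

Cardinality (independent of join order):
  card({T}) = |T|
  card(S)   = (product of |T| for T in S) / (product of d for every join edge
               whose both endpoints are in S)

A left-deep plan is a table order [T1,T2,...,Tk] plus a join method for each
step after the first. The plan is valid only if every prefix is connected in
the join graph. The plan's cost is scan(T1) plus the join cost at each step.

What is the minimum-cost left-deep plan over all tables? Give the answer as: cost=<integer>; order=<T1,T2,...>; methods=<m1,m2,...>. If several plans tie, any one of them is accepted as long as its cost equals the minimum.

cost=4530; order=A,B,C; methods=nl_idx,hash

Selinger DP (subsets sized 1..n):
  {A}: scan cost=150, card=150
  {C}: scan cost=120, card=120
  {B}: scan cost=200, card=200
  {AC}: card=3600; try (C,hash)→1980, (A,merge)→2430, (C,merge)→2460, (A,hash)→2640, (A,nl_idx)→4680, (C,nl_idx)→4800 …(+2); best=1980 via (C,hash)
  {AB}: card=750; try (B,nl_idx)→2100, (A,nl_idx)→2550, (A,hash)→2800, (B,merge)→3300, (A,merge)→3350, (B,hash)→3500 …(+2); best=2100 via (B,nl_idx)
  {BC}: card=3000; try (C,hash)→2080, (B,merge)→2880, (C,merge)→2960, (B,hash)→3440, (B,nl_idx)→4080, (C,nl_idx)→4600 …(+2); best=2080 via (C,hash)
  {ABC}: card=2250; try (C,hash)→4530, (A,hash)→7480, (B,hash)→8780, (C,nl_idx)→9600, (C,merge)→11310, (A,nl_idx)→28330 …(+6); best=4530 via (C,hash)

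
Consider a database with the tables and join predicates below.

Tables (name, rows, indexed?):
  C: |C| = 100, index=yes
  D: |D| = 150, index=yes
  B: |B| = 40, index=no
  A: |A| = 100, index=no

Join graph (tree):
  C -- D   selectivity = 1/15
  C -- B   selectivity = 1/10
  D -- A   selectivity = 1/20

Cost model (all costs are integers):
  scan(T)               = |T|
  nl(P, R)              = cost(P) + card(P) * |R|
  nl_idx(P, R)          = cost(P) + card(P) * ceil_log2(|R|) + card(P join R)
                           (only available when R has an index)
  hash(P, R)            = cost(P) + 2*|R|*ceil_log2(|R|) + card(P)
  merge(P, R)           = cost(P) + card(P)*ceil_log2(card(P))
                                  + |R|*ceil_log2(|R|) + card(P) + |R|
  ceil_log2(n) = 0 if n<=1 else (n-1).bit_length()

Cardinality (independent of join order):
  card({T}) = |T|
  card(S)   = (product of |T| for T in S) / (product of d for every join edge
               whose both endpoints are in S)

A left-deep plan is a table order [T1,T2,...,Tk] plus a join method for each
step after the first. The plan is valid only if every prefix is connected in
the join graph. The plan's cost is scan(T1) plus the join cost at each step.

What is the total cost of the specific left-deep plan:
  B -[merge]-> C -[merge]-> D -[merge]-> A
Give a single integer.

step 1: scan B: cost=40, card=40
step 2: join C via merge
    card(P join C) = 40*100/(10) = 400
    cost = 40 + 40*6 + 100*7 + 40 + 100 = 1120
step 3: join D via merge
    card(P join D) = 400*150/(15) = 4000
    cost = 1120 + 400*9 + 150*8 + 400 + 150 = 6470
step 4: join A via merge
    card(P join A) = 4000*100/(20) = 20000
    cost = 6470 + 4000*12 + 100*7 + 4000 + 100 = 59270

59270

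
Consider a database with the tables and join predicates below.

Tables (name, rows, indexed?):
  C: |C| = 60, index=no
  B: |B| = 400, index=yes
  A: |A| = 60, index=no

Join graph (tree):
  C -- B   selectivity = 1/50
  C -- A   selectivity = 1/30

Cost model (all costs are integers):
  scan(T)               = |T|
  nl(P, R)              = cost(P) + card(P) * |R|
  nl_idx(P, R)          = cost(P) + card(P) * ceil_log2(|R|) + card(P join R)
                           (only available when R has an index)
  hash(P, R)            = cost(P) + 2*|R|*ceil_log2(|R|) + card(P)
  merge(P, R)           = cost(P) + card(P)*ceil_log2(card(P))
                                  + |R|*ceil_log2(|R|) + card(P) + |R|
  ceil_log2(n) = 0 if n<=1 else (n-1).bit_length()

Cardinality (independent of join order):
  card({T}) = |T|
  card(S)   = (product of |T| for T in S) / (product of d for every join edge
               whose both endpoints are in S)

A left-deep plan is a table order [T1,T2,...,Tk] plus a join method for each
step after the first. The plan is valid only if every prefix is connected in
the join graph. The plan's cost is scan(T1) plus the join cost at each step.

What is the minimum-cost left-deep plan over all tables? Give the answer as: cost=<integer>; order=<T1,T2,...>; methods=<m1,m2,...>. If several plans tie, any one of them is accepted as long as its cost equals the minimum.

Selinger DP (subsets sized 1..n):
  {C}: scan cost=60, card=60
  {B}: scan cost=400, card=400
  {A}: scan cost=60, card=60
  {BC}: card=480; try (B,nl_idx)→1080, (C,hash)→1520, (B,merge)→4480, (C,merge)→4820, (B,hash)→7320, (B,nl)→24060 …(+1); best=1080 via (B,nl_idx)
  {AC}: card=120; try (C,hash)→840, (A,hash)→840, (C,merge)→900, (A,merge)→900, (C,nl)→3660, (A,nl)→3660; best=840 via (C,hash)
  {ABC}: card=960; try (A,hash)→2280, (B,nl_idx)→2880, (B,merge)→5800, (A,merge)→6300, (B,hash)→8160, (A,nl)→29880 …(+1); best=2280 via (A,hash)

cost=2280; order=C,B,A; methods=nl_idx,hash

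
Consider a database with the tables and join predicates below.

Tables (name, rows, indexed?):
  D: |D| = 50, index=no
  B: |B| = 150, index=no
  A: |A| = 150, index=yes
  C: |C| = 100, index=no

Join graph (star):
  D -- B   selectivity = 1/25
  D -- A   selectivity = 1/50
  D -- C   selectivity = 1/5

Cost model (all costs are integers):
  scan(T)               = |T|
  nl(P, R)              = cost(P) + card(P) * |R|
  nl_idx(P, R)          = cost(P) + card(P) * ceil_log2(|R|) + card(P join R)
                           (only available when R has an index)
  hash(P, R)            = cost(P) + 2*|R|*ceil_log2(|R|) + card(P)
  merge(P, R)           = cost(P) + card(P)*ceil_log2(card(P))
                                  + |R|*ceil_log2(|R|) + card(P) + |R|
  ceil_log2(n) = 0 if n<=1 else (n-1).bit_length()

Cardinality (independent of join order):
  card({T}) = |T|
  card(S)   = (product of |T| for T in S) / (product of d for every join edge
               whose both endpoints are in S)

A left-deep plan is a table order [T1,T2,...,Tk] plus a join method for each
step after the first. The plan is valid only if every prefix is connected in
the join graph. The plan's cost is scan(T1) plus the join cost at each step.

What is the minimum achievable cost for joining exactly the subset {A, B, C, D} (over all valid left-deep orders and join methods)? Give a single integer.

Selinger DP over subsets of {A,B,C,D}:
  {D}: scan cost=50, card=50
  {B}: scan cost=150, card=150
  {A}: scan cost=150, card=150
  {C}: scan cost=100, card=100
  {BD}: card=300; try (D,hash)→900, (B,merge)→1750, (D,merge)→1850, (B,hash)→2500, (B,nl)→7550, (D,nl)→7650; best=900 via (D,hash)
  {AD}: card=150; try (A,nl_idx)→600, (D,hash)→900, (A,merge)→1750, (D,merge)→1850, (A,hash)→2500, (A,nl)→7550 …(+1); best=600 via (A,nl_idx)
  {CD}: card=1000; try (D,hash)→800, (C,merge)→1200, (D,merge)→1250, (C,hash)→1500, (C,nl)→5050, (D,nl)→5100; best=800 via (D,hash)
  {ABD}: card=900; try (B,hash)→3150, (B,merge)→3300, (A,hash)→3600, (A,nl_idx)→4200, (A,merge)→5250, (B,nl)→23100 …(+1); best=3150 via (B,hash)
  {BCD}: card=6000; try (C,hash)→2600, (B,hash)→4200, (C,merge)→4700, (B,merge)→13150, (C,nl)→30900, (B,nl)→150800; best=2600 via (C,hash)
  {ACD}: card=3000; try (C,hash)→2150, (C,merge)→2750, (A,hash)→4200, (A,nl_idx)→11800, (A,merge)→13150, (C,nl)→15600 …(+1); best=2150 via (C,hash)
  {ABCD}: card=18000; try (C,hash)→5450, (B,hash)→7550, (A,hash)→11000, (C,merge)→13850, (B,merge)→42500, (A,nl_idx)→68600 …(+4); best=5450 via (C,hash)

5450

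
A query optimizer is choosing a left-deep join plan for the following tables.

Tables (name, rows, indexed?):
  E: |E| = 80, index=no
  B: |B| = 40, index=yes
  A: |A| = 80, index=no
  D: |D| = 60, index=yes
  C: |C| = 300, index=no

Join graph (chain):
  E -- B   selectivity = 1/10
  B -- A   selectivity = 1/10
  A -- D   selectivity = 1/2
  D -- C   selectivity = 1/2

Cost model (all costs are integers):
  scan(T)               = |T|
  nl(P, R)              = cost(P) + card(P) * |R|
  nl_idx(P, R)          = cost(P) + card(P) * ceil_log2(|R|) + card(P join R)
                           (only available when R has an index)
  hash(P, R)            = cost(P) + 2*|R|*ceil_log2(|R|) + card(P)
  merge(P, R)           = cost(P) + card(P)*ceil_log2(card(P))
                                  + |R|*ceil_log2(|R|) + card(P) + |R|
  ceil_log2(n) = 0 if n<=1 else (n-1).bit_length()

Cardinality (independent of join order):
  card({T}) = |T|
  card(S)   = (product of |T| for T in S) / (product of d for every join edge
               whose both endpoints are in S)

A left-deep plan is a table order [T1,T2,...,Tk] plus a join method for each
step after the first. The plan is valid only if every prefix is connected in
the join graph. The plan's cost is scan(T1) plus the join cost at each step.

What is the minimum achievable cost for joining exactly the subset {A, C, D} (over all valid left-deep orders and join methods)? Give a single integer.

Selinger DP over subsets of {A,C,D}:
  {A}: scan cost=80, card=80
  {D}: scan cost=60, card=60
  {C}: scan cost=300, card=300
  {AD}: card=2400; try (D,hash)→880, (A,merge)→1120, (D,merge)→1140, (A,hash)→1240, (D,nl_idx)→2960, (A,nl)→4860 …(+1); best=880 via (D,hash)
  {CD}: card=9000; try (D,hash)→1320, (C,merge)→3480, (D,merge)→3720, (C,hash)→5520, (D,nl_idx)→11100, (C,nl)→18060 …(+1); best=1320 via (D,hash)
  {ACD}: card=360000; try (C,hash)→8680, (A,hash)→11440, (C,merge)→35080, (A,merge)→136960, (C,nl)→720880, (A,nl)→721320; best=8680 via (C,hash)

8680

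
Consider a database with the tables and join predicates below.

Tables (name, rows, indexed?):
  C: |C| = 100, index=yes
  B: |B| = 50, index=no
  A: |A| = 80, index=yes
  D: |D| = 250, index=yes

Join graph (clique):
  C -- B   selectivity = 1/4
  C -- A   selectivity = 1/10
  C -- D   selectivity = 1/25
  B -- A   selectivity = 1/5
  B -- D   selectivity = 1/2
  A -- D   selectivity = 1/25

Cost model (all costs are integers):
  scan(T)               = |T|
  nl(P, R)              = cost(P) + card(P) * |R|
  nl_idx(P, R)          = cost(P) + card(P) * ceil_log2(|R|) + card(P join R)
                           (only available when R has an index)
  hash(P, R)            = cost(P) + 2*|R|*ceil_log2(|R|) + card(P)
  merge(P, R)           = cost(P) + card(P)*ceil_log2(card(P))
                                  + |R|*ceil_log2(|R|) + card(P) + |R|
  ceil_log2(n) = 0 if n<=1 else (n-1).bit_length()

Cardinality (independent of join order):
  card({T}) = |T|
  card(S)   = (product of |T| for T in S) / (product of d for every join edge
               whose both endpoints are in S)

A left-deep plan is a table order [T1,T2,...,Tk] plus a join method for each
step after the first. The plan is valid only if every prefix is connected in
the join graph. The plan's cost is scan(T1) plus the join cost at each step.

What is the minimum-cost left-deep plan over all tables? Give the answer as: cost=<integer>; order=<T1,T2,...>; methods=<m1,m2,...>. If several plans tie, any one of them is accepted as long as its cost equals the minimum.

cost=4640; order=A,D,C,B; methods=nl_idx,hash,hash

Selinger DP (subsets sized 1..n):
  {C}: scan cost=100, card=100
  {B}: scan cost=50, card=50
  {A}: scan cost=80, card=80
  {D}: scan cost=250, card=250
  {BC}: card=1250; try (B,hash)→800, (C,merge)→1200, (B,merge)→1250, (C,hash)→1500, (C,nl_idx)→1650, (C,nl)→5050 …(+1); best=800 via (B,hash)
  {AC}: card=800; try (A,hash)→1320, (C,nl_idx)→1440, (C,merge)→1520, (A,merge)→1540, (C,hash)→1560, (A,nl_idx)→1600 …(+2); best=1320 via (A,hash)
  {CD}: card=1000; try (D,nl_idx)→1900, (C,hash)→1900, (C,nl_idx)→3000, (D,merge)→3150, (C,merge)→3300, (D,hash)→4200 …(+2); best=1900 via (D,nl_idx)
  {AB}: card=800; try (B,hash)→760, (A,merge)→1040, (B,merge)→1070, (A,nl_idx)→1200, (A,hash)→1220, (A,nl)→4050 …(+1); best=760 via (B,hash)
  {BD}: card=6250; try (B,hash)→1100, (D,merge)→2650, (B,merge)→2850, (D,hash)→4100, (D,nl_idx)→6700, (D,nl)→12550 …(+1); best=1100 via (B,hash)
  {AD}: card=800; try (D,nl_idx)→1520, (A,hash)→1620, (A,nl_idx)→2800, (D,merge)→2970, (A,merge)→3140, (D,hash)→4160 …(+2); best=1520 via (D,nl_idx)
  {ABC}: card=2000; try (B,hash)→2720, (C,hash)→2960, (A,hash)→3170, (C,nl_idx)→8360, (C,merge)→10360, (B,merge)→10470 …(+5); best=2720 via (B,hash)
  {BCD}: card=6250; try (B,hash)→3500, (D,hash)→6050, (C,hash)→8750, (B,merge)→13250, (D,nl_idx)→17050, (D,merge)→18050 …(+5); best=3500 via (B,hash)
  {ACD}: card=320; try (C,hash)→3720, (A,hash)→4020, (D,hash)→6120, (C,nl_idx)→7440, (D,nl_idx)→8040, (A,nl_idx)→9220 …(+6); best=3720 via (C,hash)
  {ABD}: card=4000; try (B,hash)→2920, (D,hash)→5560, (A,hash)→8470, (B,merge)→10670, (D,nl_idx)→11160, (D,merge)→11810 …(+5); best=2920 via (B,hash)
  {ABCD}: card=400; try (B,hash)→4640, (B,merge)→7270, (C,hash)→8320, (D,hash)→8720, (A,hash)→10870, (D,nl_idx)→19120 …(+9); best=4640 via (B,hash)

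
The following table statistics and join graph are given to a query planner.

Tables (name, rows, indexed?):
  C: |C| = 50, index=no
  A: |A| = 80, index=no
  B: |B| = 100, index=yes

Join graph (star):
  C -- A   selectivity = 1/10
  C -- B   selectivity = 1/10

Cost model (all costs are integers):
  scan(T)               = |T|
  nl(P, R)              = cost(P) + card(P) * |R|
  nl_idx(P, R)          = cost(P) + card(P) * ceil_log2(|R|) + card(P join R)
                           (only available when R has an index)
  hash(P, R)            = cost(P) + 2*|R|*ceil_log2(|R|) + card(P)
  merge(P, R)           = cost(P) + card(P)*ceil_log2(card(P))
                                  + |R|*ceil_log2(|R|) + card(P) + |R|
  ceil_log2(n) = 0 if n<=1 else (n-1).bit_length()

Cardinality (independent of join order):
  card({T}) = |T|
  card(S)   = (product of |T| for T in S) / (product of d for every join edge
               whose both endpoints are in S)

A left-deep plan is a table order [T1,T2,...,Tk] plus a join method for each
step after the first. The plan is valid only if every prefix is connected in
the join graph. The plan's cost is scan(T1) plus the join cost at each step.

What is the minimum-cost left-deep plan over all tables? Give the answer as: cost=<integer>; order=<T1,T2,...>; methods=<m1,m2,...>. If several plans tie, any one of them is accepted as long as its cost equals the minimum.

cost=2420; order=B,C,A; methods=hash,hash

Selinger DP (subsets sized 1..n):
  {C}: scan cost=50, card=50
  {A}: scan cost=80, card=80
  {B}: scan cost=100, card=100
  {AC}: card=400; try (C,hash)→760, (A,merge)→1040, (C,merge)→1070, (A,hash)→1220, (A,nl)→4050, (C,nl)→4080; best=760 via (C,hash)
  {BC}: card=500; try (C,hash)→800, (B,nl_idx)→900, (B,merge)→1200, (C,merge)→1250, (B,hash)→1500, (B,nl)→5050 …(+1); best=800 via (C,hash)
  {ABC}: card=4000; try (A,hash)→2420, (B,hash)→2560, (B,merge)→5560, (A,merge)→6440, (B,nl_idx)→7560, (B,nl)→40760 …(+1); best=2420 via (A,hash)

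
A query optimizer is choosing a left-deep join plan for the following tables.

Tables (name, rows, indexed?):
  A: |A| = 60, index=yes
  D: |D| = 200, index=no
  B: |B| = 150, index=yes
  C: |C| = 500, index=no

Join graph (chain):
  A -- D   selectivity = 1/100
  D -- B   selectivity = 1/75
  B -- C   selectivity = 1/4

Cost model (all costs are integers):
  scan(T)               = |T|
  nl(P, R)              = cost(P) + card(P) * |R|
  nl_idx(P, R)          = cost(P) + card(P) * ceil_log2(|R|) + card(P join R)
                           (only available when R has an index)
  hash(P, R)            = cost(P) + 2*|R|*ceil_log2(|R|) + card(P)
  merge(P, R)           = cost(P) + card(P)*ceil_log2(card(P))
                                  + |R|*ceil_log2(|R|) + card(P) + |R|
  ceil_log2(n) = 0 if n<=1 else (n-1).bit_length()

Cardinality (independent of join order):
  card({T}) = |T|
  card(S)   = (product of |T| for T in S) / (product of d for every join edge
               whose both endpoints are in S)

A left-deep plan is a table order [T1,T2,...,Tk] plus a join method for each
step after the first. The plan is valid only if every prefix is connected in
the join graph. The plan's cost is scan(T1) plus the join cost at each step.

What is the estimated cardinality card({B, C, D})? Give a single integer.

50000

Tables in S: B(150), C(500), D(200)
Edges inside S: D-B(d=75), B-C(d=4)
numerator = 150 * 500 * 200 = 15000000
denominator = 75 * 4 = 300
card(S) = 15000000 / 300 = 50000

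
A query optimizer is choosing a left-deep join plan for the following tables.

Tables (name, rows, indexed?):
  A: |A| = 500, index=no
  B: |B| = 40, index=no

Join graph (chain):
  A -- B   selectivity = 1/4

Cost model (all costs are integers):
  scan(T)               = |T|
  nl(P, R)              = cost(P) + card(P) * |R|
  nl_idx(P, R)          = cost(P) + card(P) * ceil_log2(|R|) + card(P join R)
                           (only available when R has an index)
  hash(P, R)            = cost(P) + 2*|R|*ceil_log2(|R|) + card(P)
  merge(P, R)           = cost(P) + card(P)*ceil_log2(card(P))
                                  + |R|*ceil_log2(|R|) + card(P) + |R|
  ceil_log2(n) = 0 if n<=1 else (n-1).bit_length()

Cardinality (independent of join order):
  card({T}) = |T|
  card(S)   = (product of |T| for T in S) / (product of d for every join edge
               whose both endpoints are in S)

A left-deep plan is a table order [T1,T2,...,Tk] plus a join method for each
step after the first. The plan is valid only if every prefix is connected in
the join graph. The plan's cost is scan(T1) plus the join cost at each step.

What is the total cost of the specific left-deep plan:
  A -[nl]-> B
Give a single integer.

20500

step 1: scan A: cost=500, card=500
step 2: join B via nl
    card(P join B) = 500*40/(4) = 5000
    cost = 500 + 500*40 = 20500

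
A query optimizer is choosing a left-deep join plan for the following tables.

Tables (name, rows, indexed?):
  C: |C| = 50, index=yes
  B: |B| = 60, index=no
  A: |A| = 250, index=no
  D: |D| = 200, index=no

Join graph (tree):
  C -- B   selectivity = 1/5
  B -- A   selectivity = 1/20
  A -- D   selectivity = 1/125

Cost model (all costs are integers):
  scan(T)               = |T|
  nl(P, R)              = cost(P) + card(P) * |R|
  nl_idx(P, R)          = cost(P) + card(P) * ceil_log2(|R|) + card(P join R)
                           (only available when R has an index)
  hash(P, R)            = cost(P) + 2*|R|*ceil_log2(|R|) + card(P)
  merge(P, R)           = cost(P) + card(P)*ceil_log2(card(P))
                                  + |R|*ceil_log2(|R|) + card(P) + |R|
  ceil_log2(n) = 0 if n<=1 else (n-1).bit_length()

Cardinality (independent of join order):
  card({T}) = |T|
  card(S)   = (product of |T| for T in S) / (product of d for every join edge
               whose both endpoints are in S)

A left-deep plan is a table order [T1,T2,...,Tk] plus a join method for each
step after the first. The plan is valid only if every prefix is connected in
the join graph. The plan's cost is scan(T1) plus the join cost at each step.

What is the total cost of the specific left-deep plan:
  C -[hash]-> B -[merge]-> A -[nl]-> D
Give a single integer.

1509670

step 1: scan C: cost=50, card=50
step 2: join B via hash
    card(P join B) = 50*60/(5) = 600
    cost = 50 + 2*60*6 + 50 = 820
step 3: join A via merge
    card(P join A) = 600*250/(20) = 7500
    cost = 820 + 600*10 + 250*8 + 600 + 250 = 9670
step 4: join D via nl
    card(P join D) = 7500*200/(125) = 12000
    cost = 9670 + 7500*200 = 1509670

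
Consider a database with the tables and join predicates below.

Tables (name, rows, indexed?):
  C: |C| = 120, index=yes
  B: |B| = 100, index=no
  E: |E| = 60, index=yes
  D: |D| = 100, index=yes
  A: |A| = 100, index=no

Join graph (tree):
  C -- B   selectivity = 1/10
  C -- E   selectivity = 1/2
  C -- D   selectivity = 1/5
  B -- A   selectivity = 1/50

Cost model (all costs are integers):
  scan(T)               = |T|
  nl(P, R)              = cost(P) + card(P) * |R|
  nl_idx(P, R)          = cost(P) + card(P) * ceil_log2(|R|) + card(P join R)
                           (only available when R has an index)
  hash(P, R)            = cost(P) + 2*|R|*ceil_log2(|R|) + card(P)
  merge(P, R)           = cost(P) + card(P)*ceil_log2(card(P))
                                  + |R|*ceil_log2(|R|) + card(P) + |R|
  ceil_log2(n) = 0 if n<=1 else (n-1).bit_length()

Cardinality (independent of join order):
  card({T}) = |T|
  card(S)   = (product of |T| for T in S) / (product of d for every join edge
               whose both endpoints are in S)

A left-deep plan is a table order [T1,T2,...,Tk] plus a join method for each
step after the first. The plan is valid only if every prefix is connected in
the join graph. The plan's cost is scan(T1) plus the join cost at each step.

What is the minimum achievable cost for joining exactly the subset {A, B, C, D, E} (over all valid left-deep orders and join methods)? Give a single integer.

Selinger DP over subsets of {A,B,C,D,E}:
  {C}: scan cost=120, card=120
  {B}: scan cost=100, card=100
  {E}: scan cost=60, card=60
  {D}: scan cost=100, card=100
  {A}: scan cost=100, card=100
  {BC}: card=1200; try (B,hash)→1640, (C,merge)→1860, (C,hash)→1880, (B,merge)→1880, (C,nl_idx)→2000, (C,nl)→12100 …(+1); best=1640 via (B,hash)
  {CE}: card=3600; try (E,hash)→960, (C,merge)→1440, (E,merge)→1500, (C,hash)→1800, (C,nl_idx)→4080, (E,nl_idx)→4440 …(+2); best=960 via (E,hash)
  {CD}: card=2400; try (D,hash)→1640, (C,merge)→1860, (D,merge)→1880, (C,hash)→1880, (C,nl_idx)→3200, (D,nl_idx)→3360 …(+2); best=1640 via (D,hash)
  {AB}: card=200; try (B,hash)→1600, (A,hash)→1600, (B,merge)→1700, (A,merge)→1700, (B,nl)→10100, (A,nl)→10100; best=1600 via (B,hash)
  {BCE}: card=36000; try (E,hash)→3560, (B,hash)→5960, (E,merge)→16460, (E,nl_idx)→44840, (B,merge)→48560, (E,nl)→73640 …(+1); best=3560 via (E,hash)
  {BCD}: card=24000; try (D,hash)→4240, (B,hash)→5440, (D,merge)→16840, (B,merge)→33640, (D,nl_idx)→34040, (D,nl)→121640 …(+1); best=4240 via (D,hash)
  {ABC}: card=2400; try (C,hash)→3480, (A,hash)→4240, (C,merge)→4360, (C,nl_idx)→5400, (A,merge)→16840, (C,nl)→25600 …(+1); best=3480 via (C,hash)
  {CDE}: card=72000; try (E,hash)→4760, (D,hash)→5960, (E,merge)→33260, (D,merge)→48560, (E,nl_idx)→88040, (D,nl_idx)→98160 …(+2); best=4760 via (E,hash)
  {BCDE}: card=720000; try (E,hash)→28960, (D,hash)→40960, (B,hash)→78160, (E,merge)→388660, (D,merge)→616360, (E,nl_idx)→868240 …(+5); best=28960 via (E,hash)
  {ABCE}: card=72000; try (E,hash)→6600, (E,merge)→35100, (A,hash)→40960, (E,nl_idx)→89880, (E,nl)→147480, (A,merge)→616360 …(+1); best=6600 via (E,hash)
  {ABCD}: card=48000; try (D,hash)→7280, (A,hash)→29640, (D,merge)→35480, (D,nl_idx)→68280, (D,nl)→243480, (A,merge)→389040 …(+1); best=7280 via (D,hash)
  {ABCDE}: card=1440000; try (E,hash)→56000, (D,hash)→80000, (A,hash)→750360, (E,merge)→823700, (D,merge)→1303400, (E,nl_idx)→1735280 …(+5); best=56000 via (E,hash)

56000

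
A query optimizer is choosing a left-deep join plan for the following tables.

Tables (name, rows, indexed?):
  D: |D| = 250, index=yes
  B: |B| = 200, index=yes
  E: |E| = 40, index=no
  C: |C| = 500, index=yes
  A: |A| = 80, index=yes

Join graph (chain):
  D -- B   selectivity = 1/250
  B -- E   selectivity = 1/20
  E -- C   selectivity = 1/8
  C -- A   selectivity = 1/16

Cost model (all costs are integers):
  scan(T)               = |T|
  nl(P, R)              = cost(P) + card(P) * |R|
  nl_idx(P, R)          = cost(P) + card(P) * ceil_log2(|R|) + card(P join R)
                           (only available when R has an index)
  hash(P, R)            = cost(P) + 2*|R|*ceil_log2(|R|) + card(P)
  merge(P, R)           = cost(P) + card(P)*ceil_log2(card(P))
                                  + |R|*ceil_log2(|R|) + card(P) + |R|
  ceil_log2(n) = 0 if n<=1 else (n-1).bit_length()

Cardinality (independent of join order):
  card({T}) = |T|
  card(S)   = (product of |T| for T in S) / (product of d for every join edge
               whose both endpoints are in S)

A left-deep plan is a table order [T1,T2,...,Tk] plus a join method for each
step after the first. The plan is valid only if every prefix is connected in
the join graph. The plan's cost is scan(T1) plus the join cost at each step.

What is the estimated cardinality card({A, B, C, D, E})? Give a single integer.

Tables in S: A(80), B(200), C(500), D(250), E(40)
Edges inside S: D-B(d=250), B-E(d=20), E-C(d=8), C-A(d=16)
numerator = 80 * 200 * 500 * 250 * 40 = 80000000000
denominator = 250 * 20 * 8 * 16 = 640000
card(S) = 80000000000 / 640000 = 125000

125000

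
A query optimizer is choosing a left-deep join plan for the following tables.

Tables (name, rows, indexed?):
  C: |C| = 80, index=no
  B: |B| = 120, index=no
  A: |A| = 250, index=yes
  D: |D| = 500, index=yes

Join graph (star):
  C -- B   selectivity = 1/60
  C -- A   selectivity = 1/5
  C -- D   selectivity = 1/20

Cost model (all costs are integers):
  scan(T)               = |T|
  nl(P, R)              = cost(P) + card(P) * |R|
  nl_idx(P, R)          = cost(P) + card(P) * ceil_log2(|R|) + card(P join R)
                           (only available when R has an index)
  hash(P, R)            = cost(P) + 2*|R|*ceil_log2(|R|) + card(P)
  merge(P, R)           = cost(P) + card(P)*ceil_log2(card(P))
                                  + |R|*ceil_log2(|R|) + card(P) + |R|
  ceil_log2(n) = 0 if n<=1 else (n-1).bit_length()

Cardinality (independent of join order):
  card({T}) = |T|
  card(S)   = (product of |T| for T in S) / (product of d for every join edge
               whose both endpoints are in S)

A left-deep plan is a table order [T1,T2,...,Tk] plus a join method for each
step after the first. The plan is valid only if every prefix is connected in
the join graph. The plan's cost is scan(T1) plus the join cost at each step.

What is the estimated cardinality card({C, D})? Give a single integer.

2000

Tables in S: C(80), D(500)
Edges inside S: C-D(d=20)
numerator = 80 * 500 = 40000
denominator = 20 = 20
card(S) = 40000 / 20 = 2000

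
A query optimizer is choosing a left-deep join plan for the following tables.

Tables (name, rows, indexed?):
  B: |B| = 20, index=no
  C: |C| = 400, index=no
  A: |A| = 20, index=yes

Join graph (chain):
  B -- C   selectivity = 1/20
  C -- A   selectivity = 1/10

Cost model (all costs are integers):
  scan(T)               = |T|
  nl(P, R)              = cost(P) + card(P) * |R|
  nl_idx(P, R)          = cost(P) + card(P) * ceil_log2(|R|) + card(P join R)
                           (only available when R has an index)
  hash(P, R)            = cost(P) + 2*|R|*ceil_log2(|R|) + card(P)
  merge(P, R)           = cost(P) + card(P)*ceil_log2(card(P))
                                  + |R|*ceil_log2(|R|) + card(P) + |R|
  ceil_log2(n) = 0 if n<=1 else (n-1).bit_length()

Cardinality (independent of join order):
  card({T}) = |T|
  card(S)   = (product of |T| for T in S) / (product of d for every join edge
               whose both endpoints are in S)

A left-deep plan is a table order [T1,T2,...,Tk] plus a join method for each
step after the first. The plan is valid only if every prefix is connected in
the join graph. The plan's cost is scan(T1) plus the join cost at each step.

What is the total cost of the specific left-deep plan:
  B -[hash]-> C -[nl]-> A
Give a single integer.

step 1: scan B: cost=20, card=20
step 2: join C via hash
    card(P join C) = 20*400/(20) = 400
    cost = 20 + 2*400*9 + 20 = 7240
step 3: join A via nl
    card(P join A) = 400*20/(10) = 800
    cost = 7240 + 400*20 = 15240

15240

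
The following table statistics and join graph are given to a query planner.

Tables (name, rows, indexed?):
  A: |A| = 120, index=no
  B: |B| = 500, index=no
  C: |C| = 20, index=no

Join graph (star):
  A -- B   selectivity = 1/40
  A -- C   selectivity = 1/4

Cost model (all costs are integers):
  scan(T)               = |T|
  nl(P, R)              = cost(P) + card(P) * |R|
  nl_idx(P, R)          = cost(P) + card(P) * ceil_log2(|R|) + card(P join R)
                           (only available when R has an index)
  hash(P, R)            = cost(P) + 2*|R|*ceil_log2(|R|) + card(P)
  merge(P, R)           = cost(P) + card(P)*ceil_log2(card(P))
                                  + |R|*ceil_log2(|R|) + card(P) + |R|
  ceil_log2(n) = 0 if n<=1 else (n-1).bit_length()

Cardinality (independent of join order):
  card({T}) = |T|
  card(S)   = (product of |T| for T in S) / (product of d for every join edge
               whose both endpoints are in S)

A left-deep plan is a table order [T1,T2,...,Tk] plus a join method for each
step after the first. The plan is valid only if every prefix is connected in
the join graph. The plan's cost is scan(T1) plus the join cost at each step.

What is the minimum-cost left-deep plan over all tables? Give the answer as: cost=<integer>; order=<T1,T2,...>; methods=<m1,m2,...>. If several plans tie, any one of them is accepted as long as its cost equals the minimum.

Selinger DP (subsets sized 1..n):
  {A}: scan cost=120, card=120
  {B}: scan cost=500, card=500
  {C}: scan cost=20, card=20
  {AB}: card=1500; try (A,hash)→2680, (B,merge)→6080, (A,merge)→6460, (B,hash)→9240, (B,nl)→60120, (A,nl)→60500; best=2680 via (A,hash)
  {AC}: card=600; try (C,hash)→440, (A,merge)→1100, (C,merge)→1200, (A,hash)→1720, (A,nl)→2420, (C,nl)→2520; best=440 via (C,hash)
  {ABC}: card=7500; try (C,hash)→4380, (B,hash)→10040, (B,merge)→12040, (C,merge)→20800, (C,nl)→32680, (B,nl)→300440; best=4380 via (C,hash)

cost=4380; order=B,A,C; methods=hash,hash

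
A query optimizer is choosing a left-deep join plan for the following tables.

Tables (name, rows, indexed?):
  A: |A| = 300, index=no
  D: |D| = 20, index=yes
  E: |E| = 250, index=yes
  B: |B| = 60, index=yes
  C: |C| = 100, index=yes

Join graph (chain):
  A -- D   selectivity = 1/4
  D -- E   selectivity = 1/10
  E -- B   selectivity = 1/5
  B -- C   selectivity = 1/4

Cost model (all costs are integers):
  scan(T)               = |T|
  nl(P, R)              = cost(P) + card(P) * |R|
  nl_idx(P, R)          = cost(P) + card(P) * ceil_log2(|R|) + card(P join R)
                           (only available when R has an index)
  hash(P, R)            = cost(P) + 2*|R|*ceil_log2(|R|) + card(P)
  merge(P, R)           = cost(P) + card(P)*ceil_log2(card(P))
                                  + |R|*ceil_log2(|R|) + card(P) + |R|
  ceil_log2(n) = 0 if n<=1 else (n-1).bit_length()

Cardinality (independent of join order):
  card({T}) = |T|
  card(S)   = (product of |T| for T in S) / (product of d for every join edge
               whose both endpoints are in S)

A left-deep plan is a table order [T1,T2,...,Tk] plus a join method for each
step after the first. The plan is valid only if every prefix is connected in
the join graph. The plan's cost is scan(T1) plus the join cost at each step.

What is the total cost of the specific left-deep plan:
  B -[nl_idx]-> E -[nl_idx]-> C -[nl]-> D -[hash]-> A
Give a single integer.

step 1: scan B: cost=60, card=60
step 2: join E via nl_idx
    card(P join E) = 60*250/(5) = 3000
    cost = 60 + 60*8 + 3000 = 3540
step 3: join C via nl_idx
    card(P join C) = 3000*100/(4) = 75000
    cost = 3540 + 3000*7 + 75000 = 99540
step 4: join D via nl
    card(P join D) = 75000*20/(10) = 150000
    cost = 99540 + 75000*20 = 1599540
step 5: join A via hash
    card(P join A) = 150000*300/(4) = 11250000
    cost = 1599540 + 2*300*9 + 150000 = 1754940

1754940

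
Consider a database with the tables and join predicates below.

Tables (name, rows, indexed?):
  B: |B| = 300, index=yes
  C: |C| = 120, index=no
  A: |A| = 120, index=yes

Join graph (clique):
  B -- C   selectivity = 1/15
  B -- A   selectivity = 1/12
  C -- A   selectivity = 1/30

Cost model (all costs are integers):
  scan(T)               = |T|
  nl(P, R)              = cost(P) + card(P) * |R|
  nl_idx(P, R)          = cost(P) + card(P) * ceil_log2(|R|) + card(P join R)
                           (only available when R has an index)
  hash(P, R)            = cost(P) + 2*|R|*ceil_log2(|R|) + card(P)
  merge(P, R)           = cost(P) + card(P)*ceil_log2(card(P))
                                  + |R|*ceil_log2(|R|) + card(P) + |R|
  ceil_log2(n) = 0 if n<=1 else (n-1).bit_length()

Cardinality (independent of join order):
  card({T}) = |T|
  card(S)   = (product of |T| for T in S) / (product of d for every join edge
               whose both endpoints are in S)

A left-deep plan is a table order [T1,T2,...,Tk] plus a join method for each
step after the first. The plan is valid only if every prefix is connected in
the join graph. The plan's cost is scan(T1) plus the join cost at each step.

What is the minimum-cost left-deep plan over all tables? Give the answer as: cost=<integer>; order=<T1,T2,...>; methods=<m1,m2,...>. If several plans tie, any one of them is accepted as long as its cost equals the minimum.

cost=6360; order=B,C,A; methods=hash,hash

Selinger DP (subsets sized 1..n):
  {B}: scan cost=300, card=300
  {C}: scan cost=120, card=120
  {A}: scan cost=120, card=120
  {BC}: card=2400; try (C,hash)→2280, (B,nl_idx)→3600, (B,merge)→4080, (C,merge)→4260, (B,hash)→5640, (B,nl)→36120 …(+1); best=2280 via (C,hash)
  {AB}: card=3000; try (A,hash)→2280, (B,merge)→4080, (B,nl_idx)→4200, (A,merge)→4260, (A,nl_idx)→5400, (B,hash)→5640 …(+2); best=2280 via (A,hash)
  {AC}: card=480; try (A,nl_idx)→1440, (C,hash)→1920, (A,hash)→1920, (C,merge)→2040, (A,merge)→2040, (C,nl)→14520 …(+1); best=1440 via (A,nl_idx)
  {ABC}: card=800; try (A,hash)→6360, (B,nl_idx)→6560, (C,hash)→6960, (B,hash)→7320, (B,merge)→9240, (A,nl_idx)→19880 …(+5); best=6360 via (A,hash)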